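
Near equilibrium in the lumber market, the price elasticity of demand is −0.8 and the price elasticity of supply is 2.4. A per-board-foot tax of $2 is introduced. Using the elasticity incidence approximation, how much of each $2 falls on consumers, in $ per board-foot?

Consumers bear ≈ $1.5 per board-foot.

Incidence ratio: consumers' share ≈ εs / (εs + |εd|) = 2.4 / (2.4 + 0.8) = 0.75.
So consumers bear ≈ 0.75 × $2 = $1.5; sellers bear $0.5.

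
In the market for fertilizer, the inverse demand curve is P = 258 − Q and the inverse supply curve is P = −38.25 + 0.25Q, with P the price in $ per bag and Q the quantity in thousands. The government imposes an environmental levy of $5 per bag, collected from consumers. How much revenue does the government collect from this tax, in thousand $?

Inverting to Q(P) form: Qd = 258 − P; Qs = 4P + 153.
Without the tax, 258 − P = 4P + 153 gives 5P = 105, so P* = $21 and Q* = 237.
With the tax collected from consumers, demand (in seller-price terms) shifts: Qd = 258 − (P + 5).
Solving gives Q = 233 with consumers paying $25 and suppliers receiving $20 (the $5 wedge).
Revenue = t · Q = 5 · 233 = $1165.

Tax revenue = $1165 thousand.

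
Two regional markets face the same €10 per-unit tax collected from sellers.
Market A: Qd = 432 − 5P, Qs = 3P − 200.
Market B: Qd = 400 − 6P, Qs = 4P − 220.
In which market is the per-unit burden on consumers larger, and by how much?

Market A: pre-tax P* = €79, Q* = 37; post-tax Q = 18.25; per-unit burden on consumers = €3.75.
Market B: pre-tax P* = €62, Q* = 28; post-tax Q = 4; per-unit burden on consumers = €4.
Difference: €3.75 vs €4 → market B is larger by €0.25.

Market B, by €0.25.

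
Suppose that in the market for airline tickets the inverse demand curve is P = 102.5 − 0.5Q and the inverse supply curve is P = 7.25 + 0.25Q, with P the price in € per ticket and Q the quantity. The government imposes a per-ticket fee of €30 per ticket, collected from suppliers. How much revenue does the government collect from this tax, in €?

Tax revenue = €2610.

Rewrite in direct form: Qd = 205 − 2P and Qs = 4P − 29.
Without the tax, 205 − 2P = 4P − 29 gives 6P = 234, so P* = €39 and Q* = 127.
With the tax collected from suppliers, supply shifts: Qs = 4(P − 30) − 29.
New equilibrium: buyers pay €59, suppliers receive €29, Q = 87. (Wedge: Pb − Ps = 30.)
Revenue = t · Q = 30 · 87 = €2610.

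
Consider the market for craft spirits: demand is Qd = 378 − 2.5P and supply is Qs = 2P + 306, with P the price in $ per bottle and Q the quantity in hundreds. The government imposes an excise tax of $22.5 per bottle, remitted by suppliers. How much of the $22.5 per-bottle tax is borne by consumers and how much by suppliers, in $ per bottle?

Consumers bear $10 per bottle; suppliers bear $12.5 per bottle.

Before the tax: set 378 − 2.5P = 2P + 306 → P* = $16, Q* = 338.
With the tax collected from suppliers, supply shifts: Qs = 2(P − 22.5) + 306.
Solving gives Q = 313 with consumers paying $26 and suppliers receiving $3.5 (the $22.5 wedge).
Burden on consumers: $10; on suppliers: $12.5. (They sum to $22.5.)
The less price-elastic side of the market bears the larger share of a per-unit tax.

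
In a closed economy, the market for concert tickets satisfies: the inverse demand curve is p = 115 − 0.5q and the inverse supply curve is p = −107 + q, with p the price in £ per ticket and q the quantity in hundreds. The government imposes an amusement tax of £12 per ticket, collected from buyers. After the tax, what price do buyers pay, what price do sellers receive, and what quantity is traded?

Buyers pay £45; sellers receive £33; quantity = 140.

Inverting to q(p) form: qd = 230 − 2p; qs = p + 107.
Without the tax, 230 − 2p = p + 107 gives 3p = 123, so p* = £41 and q* = 148.
With the tax collected from buyers, demand (in seller-price terms) shifts: qd = 230 − 2(p + 12).
Solving gives q = 140 with buyers paying £45 and sellers receiving £33 (the £12 wedge).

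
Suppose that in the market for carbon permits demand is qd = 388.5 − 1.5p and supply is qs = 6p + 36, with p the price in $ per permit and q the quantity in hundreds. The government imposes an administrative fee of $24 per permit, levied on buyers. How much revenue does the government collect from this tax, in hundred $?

Before the tax: set 388.5 − 1.5p = 6p + 36 → p* = $47, q* = 318.
With the tax collected from buyers, demand (in seller-price terms) shifts: qd = 388.5 − 1.5(p + 24).
New equilibrium: buyers pay $66.2, suppliers receive $42.2, q = 289.2. (Wedge: pb − ps = 24.)
Revenue = t · Q = 24 · 289.2 = $6940.8.

Tax revenue = $6940.8 hundred.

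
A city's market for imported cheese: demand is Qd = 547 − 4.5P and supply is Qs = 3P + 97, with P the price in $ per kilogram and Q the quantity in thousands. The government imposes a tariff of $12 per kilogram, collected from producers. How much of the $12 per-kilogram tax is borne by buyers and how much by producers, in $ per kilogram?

Without the tax, 547 − 4.5P = 3P + 97 gives 7.5P = 450, so P* = $60 and Q* = 277.
With the tax collected from producers, supply shifts: Qs = 3(P − 12) + 97.
New equilibrium: buyers pay $64.8, producers receive $52.8, Q = 255.4. (Wedge: Pb − Ps = 12.)
Burden on buyers: $4.8; on producers: $7.2. (They sum to $12.)

Buyers bear $4.8 per kilogram; producers bear $7.2 per kilogram.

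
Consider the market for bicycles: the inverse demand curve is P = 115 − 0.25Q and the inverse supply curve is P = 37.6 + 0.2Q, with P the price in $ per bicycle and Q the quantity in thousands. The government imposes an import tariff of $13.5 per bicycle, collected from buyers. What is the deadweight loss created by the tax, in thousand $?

Deadweight loss = $202.5 thousand.

Rewrite in direct form: Qd = 460 − 4P and Qs = 5P − 188.
Before the tax: set 460 − 4P = 5P − 188 → P* = $72, Q* = 172.
With the tax collected from buyers, demand (in seller-price terms) shifts: Qd = 460 − 4(P + 13.5).
Solving gives Q = 142 with buyers paying $79.5 and suppliers receiving $66 (the $13.5 wedge).
Quantity falls by |ΔQ| = |172 − 142| = 30.
DWL = ½ · t · |ΔQ| = ½ · 13.5 · 30 = $202.5.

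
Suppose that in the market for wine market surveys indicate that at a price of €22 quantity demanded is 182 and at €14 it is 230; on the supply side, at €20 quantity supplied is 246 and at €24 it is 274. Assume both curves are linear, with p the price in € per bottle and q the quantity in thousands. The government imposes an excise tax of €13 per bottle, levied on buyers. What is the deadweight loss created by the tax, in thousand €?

Deadweight loss = €273 thousand.

Demand slope: (230 − 182)/(14 − 22) = -6, so qd = 314 − 6p.
Supply slope: (274 − 246)/(24 − 20) = 7, so qs = 7p + 106.
Before the tax: set 314 − 6p = 7p + 106 → p* = €16, q* = 218.
With the tax collected from buyers, demand (in seller-price terms) shifts: qd = 314 − 6(p + 13).
Solving gives q = 176 with buyers paying €23 and sellers receiving €10 (the €13 wedge).
Quantity falls by |ΔQ| = |218 − 176| = 42.
DWL = ½ · t · |ΔQ| = ½ · 13 · 42 = €273.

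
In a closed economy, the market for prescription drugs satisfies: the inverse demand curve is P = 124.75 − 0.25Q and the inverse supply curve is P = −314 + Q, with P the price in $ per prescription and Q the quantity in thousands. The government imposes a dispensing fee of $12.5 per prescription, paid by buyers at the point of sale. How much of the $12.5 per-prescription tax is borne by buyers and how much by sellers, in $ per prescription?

Buyers bear $2.5 per prescription; sellers bear $10 per prescription.

Inverting to Q(P) form: Qd = 499 − 4P; Qs = P + 314.
Without the tax, 499 − 4P = P + 314 gives 5P = 185, so P* = $37 and Q* = 351.
With the tax collected from buyers, demand (in seller-price terms) shifts: Qd = 499 − 4(P + 12.5).
Solving gives Q = 341 with buyers paying $39.5 and sellers receiving $27 (the $12.5 wedge).
Burden on buyers: $2.5; on sellers: $10. (They sum to $12.5.)
The less price-elastic side of the market bears the larger share of a per-unit tax.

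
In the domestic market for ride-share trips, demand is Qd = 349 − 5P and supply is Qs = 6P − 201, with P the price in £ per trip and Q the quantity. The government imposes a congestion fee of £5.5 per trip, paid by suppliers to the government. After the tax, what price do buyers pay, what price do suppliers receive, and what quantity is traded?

Buyers pay £53; suppliers receive £47.5; quantity = 84.

Before the tax: set 349 − 5P = 6P − 201 → P* = £50, Q* = 99.
With the tax collected from suppliers, supply shifts: Qs = 6(P − 5.5) − 201.
New equilibrium: buyers pay £53, suppliers receive £47.5, Q = 84. (Wedge: Pb − Ps = 5.5.)
The less price-elastic side of the market bears the larger share of a per-unit tax.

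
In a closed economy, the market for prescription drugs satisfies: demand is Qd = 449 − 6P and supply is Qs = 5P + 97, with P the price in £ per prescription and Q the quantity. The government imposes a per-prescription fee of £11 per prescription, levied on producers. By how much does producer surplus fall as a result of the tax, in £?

Producer surplus falls by £1452.

Before the tax: set 449 − 6P = 5P + 97 → P* = £32, Q* = 257.
With the tax collected from producers, supply shifts: Qs = 5(P − 11) + 97.
New equilibrium: buyers pay £37, producers receive £26, Q = 227. (Wedge: Pb − Ps = 11.)
ΔPS is the trapezoid between Q = 227 and Q = 257 of height £6: ½ · (257 + 227) · 6 = £1452.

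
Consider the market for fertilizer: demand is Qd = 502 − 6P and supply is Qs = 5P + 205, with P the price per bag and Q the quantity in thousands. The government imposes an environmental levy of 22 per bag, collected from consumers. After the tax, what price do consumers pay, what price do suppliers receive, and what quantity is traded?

Consumers pay 37; suppliers receive 15; quantity = 280.

Without the tax, 502 − 6P = 5P + 205 gives 11P = 297, so P* = 27 and Q* = 340.
With the tax collected from consumers, demand (in seller-price terms) shifts: Qd = 502 − 6(P + 22).
New equilibrium: consumers pay 37, suppliers receive 15, Q = 280. (Wedge: Pb − Ps = 22.)
The less price-elastic side of the market bears the larger share of a per-unit tax.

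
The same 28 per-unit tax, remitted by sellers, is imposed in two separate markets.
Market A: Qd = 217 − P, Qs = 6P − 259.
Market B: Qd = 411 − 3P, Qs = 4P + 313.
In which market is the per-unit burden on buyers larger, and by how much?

Market A: pre-tax P* = 68, Q* = 149; post-tax Q = 125; per-unit burden on buyers = 24.
Market B: pre-tax P* = 14, Q* = 369; post-tax Q = 321; per-unit burden on buyers = 16.
Difference: 24 vs 16 → market A is larger by 8.

Market A, by 8.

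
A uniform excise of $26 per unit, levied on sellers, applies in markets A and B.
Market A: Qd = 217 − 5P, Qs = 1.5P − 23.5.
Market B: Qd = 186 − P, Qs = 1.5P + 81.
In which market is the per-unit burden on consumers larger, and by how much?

Market B, by $9.6.

Market A: pre-tax P* = $37, Q* = 32; post-tax Q = 2; per-unit burden on consumers = $6.
Market B: pre-tax P* = $42, Q* = 144; post-tax Q = 128.4; per-unit burden on consumers = $15.6.
Difference: $6 vs $15.6 → market B is larger by $9.6.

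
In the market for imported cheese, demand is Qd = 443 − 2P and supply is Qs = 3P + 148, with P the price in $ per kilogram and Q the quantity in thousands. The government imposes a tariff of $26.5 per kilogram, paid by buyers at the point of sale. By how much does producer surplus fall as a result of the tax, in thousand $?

Without the tax, 443 − 2P = 3P + 148 gives 5P = 295, so P* = $59 and Q* = 325.
With the tax collected from buyers, demand (in seller-price terms) shifts: Qd = 443 − 2(P + 26.5).
Solving gives Q = 293.2 with buyers paying $74.9 and producers receiving $48.4 (the $26.5 wedge).
ΔPS is the trapezoid between Q = 293.2 and Q = 325 of height $10.6: ½ · (325 + 293.2) · 10.6 = $3276.46.

Producer surplus falls by $3276.46 thousand.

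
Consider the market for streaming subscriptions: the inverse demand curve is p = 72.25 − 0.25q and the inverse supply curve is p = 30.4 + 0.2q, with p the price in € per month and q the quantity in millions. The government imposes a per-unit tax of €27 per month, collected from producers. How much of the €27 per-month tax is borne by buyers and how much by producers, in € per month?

Rewrite in direct form: qd = 289 − 4p and qs = 5p − 152.
Before the tax: set 289 − 4p = 5p − 152 → p* = €49, q* = 93.
With the tax collected from producers, supply shifts: qs = 5(p − 27) − 152.
Solving gives q = 33 with buyers paying €64 and producers receiving €37 (the €27 wedge).
Burden on buyers: €15; on producers: €12. (They sum to €27.)

Buyers bear €15 per month; producers bear €12 per month.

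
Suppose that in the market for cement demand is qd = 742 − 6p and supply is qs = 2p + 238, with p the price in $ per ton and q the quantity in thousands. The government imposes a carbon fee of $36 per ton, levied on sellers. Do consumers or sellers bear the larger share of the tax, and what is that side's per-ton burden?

Sellers bear the larger share: $27 per ton.

Before the tax: set 742 − 6p = 2p + 238 → p* = $63, q* = 364.
With the tax collected from sellers, supply shifts: qs = 2(p − 36) + 238.
Solving gives q = 310 with consumers paying $72 and sellers receiving $36 (the $36 wedge).
Per-ton burden: consumers $9, sellers $27.
Sellers take the larger share because supply is less price-elastic here (demand slope 6 vs supply slope 2).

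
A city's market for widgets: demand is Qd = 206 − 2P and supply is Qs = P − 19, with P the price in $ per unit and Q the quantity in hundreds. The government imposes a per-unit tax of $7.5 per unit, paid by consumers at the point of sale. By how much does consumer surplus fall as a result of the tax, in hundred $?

Without the tax, 206 − 2P = P − 19 gives 3P = 225, so P* = $75 and Q* = 56.
With the tax collected from consumers, demand (in seller-price terms) shifts: Qd = 206 − 2(P + 7.5).
New equilibrium: consumers pay $77.5, suppliers receive $70, Q = 51. (Wedge: Pb − Ps = 7.5.)
ΔCS is the trapezoid between Q = 51 and Q = 56 of height $2.5: ½ · (56 + 51) · 2.5 = $133.75.

Consumer surplus falls by $133.75 hundred.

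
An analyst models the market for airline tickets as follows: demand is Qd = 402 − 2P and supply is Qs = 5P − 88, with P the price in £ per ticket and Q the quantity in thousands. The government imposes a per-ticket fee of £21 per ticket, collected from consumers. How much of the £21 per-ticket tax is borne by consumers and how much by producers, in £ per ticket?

Without the tax, 402 − 2P = 5P − 88 gives 7P = 490, so P* = £70 and Q* = 262.
With the tax collected from consumers, demand (in seller-price terms) shifts: Qd = 402 − 2(P + 21).
New equilibrium: consumers pay £85, producers receive £64, Q = 232. (Wedge: Pb − Ps = 21.)
Burden on consumers: £15; on producers: £6. (They sum to £21.)
The less price-elastic side of the market bears the larger share of a per-unit tax.

Consumers bear £15 per ticket; producers bear £6 per ticket.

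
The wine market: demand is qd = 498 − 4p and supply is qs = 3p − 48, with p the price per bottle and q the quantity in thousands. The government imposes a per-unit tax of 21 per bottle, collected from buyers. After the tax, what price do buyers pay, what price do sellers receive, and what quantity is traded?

Buyers pay 87; sellers receive 66; quantity = 150.

Without the tax, 498 − 4p = 3p − 48 gives 7p = 546, so p* = 78 and q* = 186.
With the tax collected from buyers, demand (in seller-price terms) shifts: qd = 498 − 4(p + 21).
Solving gives q = 150 with buyers paying 87 and sellers receiving 66 (the 21 wedge).
The less price-elastic side of the market bears the larger share of a per-unit tax.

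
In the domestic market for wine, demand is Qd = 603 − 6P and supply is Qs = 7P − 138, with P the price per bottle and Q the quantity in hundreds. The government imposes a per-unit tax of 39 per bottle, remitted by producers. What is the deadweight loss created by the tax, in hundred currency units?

Before the tax: set 603 − 6P = 7P − 138 → P* = 57, Q* = 261.
With the tax collected from producers, supply shifts: Qs = 7(P − 39) − 138.
Solving gives Q = 135 with buyers paying 78 and producers receiving 39 (the 39 wedge).
Quantity falls by |ΔQ| = |261 − 135| = 126.
DWL = ½ · t · |ΔQ| = ½ · 39 · 126 = 2457.

Deadweight loss = 2457 hundred.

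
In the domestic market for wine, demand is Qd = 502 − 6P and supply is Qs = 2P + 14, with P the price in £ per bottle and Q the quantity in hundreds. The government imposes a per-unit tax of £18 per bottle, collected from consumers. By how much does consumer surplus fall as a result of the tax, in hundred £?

Before the tax: set 502 − 6P = 2P + 14 → P* = £61, Q* = 136.
With the tax collected from consumers, demand (in seller-price terms) shifts: Qd = 502 − 6(P + 18).
Solving gives Q = 109 with consumers paying £65.5 and producers receiving £47.5 (the £18 wedge).
ΔCS is the trapezoid between Q = 109 and Q = 136 of height £4.5: ½ · (136 + 109) · 4.5 = £551.25.

Consumer surplus falls by £551.25 hundred.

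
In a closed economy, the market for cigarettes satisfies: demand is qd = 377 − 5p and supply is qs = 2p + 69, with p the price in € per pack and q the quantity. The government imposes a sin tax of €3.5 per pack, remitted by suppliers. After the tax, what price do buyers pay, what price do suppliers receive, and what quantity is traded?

Buyers pay €45; suppliers receive €41.5; quantity = 152.

Without the tax, 377 − 5p = 2p + 69 gives 7p = 308, so p* = €44 and q* = 157.
With the tax collected from suppliers, supply shifts: qs = 2(p − 3.5) + 69.
Solving gives q = 152 with buyers paying €45 and suppliers receiving €41.5 (the €3.5 wedge).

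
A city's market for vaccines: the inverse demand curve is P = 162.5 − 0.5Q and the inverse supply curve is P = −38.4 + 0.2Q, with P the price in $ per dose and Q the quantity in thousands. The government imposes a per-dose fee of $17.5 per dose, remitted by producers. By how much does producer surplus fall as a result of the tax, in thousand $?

Rewrite in direct form: Qd = 325 − 2P and Qs = 5P + 192.
Before the tax: set 325 − 2P = 5P + 192 → P* = $19, Q* = 287.
With the tax collected from producers, supply shifts: Qs = 5(P − 17.5) + 192.
New equilibrium: buyers pay $31.5, producers receive $14, Q = 262. (Wedge: Pb − Ps = 17.5.)
ΔPS is the trapezoid between Q = 262 and Q = 287 of height $5: ½ · (287 + 262) · 5 = $1372.5.

Producer surplus falls by $1372.5 thousand.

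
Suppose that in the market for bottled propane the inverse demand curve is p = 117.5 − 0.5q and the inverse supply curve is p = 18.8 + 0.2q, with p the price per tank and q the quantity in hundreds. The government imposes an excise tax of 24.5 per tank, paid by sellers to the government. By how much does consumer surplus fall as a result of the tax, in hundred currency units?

Consumer surplus falls by 2161.25 hundred.

Inverting to q(p) form: qd = 235 − 2p; qs = 5p − 94.
Before the tax: set 235 − 2p = 5p − 94 → p* = 47, q* = 141.
With the tax collected from sellers, supply shifts: qs = 5(p − 24.5) − 94.
New equilibrium: buyers pay 64.5, sellers receive 40, q = 106. (Wedge: pb − ps = 24.5.)
ΔCS is the trapezoid between Q = 106 and Q = 141 of height 17.5: ½ · (141 + 106) · 17.5 = 2161.25.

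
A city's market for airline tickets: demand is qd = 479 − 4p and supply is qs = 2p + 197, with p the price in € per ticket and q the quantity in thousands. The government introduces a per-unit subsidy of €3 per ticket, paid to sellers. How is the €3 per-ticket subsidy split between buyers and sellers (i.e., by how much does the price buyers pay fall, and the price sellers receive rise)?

Buyers gain €1 per ticket; sellers gain €2 per ticket.

Before the subsidy: set 479 − 4p = 2p + 197 → p* = €47, q* = 291.
With a per-unit subsidy paid to sellers, each receives p + 3 per unit sold, so supply becomes qs = 2(p + 3) + 197.
New equilibrium: buyers pay €46, sellers receive €49, q = 295. (Wedge: pb − ps = −3.)
Gain to buyers: €1; to sellers: €2. (They sum to €3.)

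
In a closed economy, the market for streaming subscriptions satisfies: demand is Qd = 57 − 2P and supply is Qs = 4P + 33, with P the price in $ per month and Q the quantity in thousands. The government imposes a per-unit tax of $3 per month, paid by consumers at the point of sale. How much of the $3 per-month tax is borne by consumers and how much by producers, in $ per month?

Consumers bear $2 per month; producers bear $1 per month.

Without the tax, 57 − 2P = 4P + 33 gives 6P = 24, so P* = $4 and Q* = 49.
With the tax collected from consumers, demand (in seller-price terms) shifts: Qd = 57 − 2(P + 3).
Solving gives Q = 45 with consumers paying $6 and producers receiving $3 (the $3 wedge).
Burden on consumers: $2; on producers: $1. (They sum to $3.)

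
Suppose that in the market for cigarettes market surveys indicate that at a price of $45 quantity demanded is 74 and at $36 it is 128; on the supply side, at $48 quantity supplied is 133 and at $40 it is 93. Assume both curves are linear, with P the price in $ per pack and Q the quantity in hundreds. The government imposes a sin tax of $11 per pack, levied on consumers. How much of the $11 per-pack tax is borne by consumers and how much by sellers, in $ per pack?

Consumers bear $5 per pack; sellers bear $6 per pack.

Demand slope: (128 − 74)/(36 − 45) = -6, so Qd = 344 − 6P.
Supply slope: (93 − 133)/(40 − 48) = 5, so Qs = 5P − 107.
Without the tax, 344 − 6P = 5P − 107 gives 11P = 451, so P* = $41 and Q* = 98.
With the tax collected from consumers, demand (in seller-price terms) shifts: Qd = 344 − 6(P + 11).
New equilibrium: consumers pay $46, sellers receive $35, Q = 68. (Wedge: Pb − Ps = 11.)
Burden on consumers: $5; on sellers: $6. (They sum to $11.)
The less price-elastic side of the market bears the larger share of a per-unit tax.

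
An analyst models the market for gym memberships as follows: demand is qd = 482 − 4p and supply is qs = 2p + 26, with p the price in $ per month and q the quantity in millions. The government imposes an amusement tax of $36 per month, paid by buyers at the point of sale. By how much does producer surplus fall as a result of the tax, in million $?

Producer surplus falls by $3696 million.

Before the tax: set 482 − 4p = 2p + 26 → p* = $76, q* = 178.
With the tax collected from buyers, demand (in seller-price terms) shifts: qd = 482 − 4(p + 36).
New equilibrium: buyers pay $88, producers receive $52, q = 130. (Wedge: pb − ps = 36.)
ΔPS is the trapezoid between Q = 130 and Q = 178 of height $24: ½ · (178 + 130) · 24 = $3696.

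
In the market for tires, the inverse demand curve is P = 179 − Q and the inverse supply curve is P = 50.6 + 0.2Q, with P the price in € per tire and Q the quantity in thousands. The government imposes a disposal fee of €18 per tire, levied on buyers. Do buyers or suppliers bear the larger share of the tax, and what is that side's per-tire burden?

Inverting to Q(P) form: Qd = 179 − P; Qs = 5P − 253.
Before the tax: set 179 − P = 5P − 253 → P* = €72, Q* = 107.
With the tax collected from buyers, demand (in seller-price terms) shifts: Qd = 179 − (P + 18).
New equilibrium: buyers pay €87, suppliers receive €69, Q = 92. (Wedge: Pb − Ps = 18.)
Per-tire burden: buyers €15, suppliers €3.
Buyers take the larger share because demand is less price-elastic here (demand slope 1 vs supply slope 5).
The less price-elastic side of the market bears the larger share of a per-unit tax.

Buyers bear the larger share: €15 per tire.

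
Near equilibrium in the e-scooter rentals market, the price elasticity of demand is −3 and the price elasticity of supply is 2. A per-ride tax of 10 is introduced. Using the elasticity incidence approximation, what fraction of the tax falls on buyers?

Buyers' share ≈ 0.4.

Incidence ratio: buyers' share ≈ εs / (εs + |εd|) = 2 / (2 + 3) = 0.4.
Supply is the less elastic side, so buyers bear the smaller share.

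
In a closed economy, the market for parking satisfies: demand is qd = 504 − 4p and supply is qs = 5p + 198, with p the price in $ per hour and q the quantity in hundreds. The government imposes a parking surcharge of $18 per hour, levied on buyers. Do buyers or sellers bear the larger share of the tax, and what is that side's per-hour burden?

Without the tax, 504 − 4p = 5p + 198 gives 9p = 306, so p* = $34 and q* = 368.
With the tax collected from buyers, demand (in seller-price terms) shifts: qd = 504 − 4(p + 18).
New equilibrium: buyers pay $44, sellers receive $26, q = 328. (Wedge: pb − ps = 18.)
Per-hour burden: buyers $10, sellers $8.
Buyers take the larger share because demand is less price-elastic here (demand slope 4 vs supply slope 5).
The less price-elastic side of the market bears the larger share of a per-unit tax.

Buyers bear the larger share: $10 per hour.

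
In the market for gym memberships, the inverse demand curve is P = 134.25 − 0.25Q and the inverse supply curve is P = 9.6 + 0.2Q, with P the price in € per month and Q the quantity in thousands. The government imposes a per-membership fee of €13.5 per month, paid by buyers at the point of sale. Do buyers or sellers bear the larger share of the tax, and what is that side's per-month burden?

Buyers bear the larger share: €7.5 per month.

Rewrite in direct form: Qd = 537 − 4P and Qs = 5P − 48.
Without the tax, 537 − 4P = 5P − 48 gives 9P = 585, so P* = €65 and Q* = 277.
With the tax collected from buyers, demand (in seller-price terms) shifts: Qd = 537 − 4(P + 13.5).
Solving gives Q = 247 with buyers paying €72.5 and sellers receiving €59 (the €13.5 wedge).
Per-month burden: buyers €7.5, sellers €6.
Buyers take the larger share because demand is less price-elastic here (demand slope 4 vs supply slope 5).
The less price-elastic side of the market bears the larger share of a per-unit tax.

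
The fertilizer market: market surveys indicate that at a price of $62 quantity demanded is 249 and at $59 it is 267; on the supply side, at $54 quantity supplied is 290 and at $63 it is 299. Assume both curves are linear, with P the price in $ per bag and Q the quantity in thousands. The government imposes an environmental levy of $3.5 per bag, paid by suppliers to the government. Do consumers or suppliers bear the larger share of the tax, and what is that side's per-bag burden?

Suppliers bear the larger share: $3 per bag.

Demand slope: (267 − 249)/(59 − 62) = -6, so Qd = 621 − 6P.
Supply slope: (299 − 290)/(63 − 54) = 1, so Qs = P + 236.
Before the tax: set 621 − 6P = P + 236 → P* = $55, Q* = 291.
With the tax collected from suppliers, supply shifts: Qs = (P − 3.5) + 236.
New equilibrium: consumers pay $55.5, suppliers receive $52, Q = 288. (Wedge: Pb − Ps = 3.5.)
Per-bag burden: consumers $0.5, suppliers $3.
Suppliers take the larger share because supply is less price-elastic here (demand slope 6 vs supply slope 1).
The less price-elastic side of the market bears the larger share of a per-unit tax.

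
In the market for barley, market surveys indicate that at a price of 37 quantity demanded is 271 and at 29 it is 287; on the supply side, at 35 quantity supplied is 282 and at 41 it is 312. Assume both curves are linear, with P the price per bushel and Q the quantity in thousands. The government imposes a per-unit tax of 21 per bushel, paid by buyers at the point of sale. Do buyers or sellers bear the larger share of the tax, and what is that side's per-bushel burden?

Demand slope: (287 − 271)/(29 − 37) = -2, so Qd = 345 − 2P.
Supply slope: (312 − 282)/(41 − 35) = 5, so Qs = 5P + 107.
Before the tax: set 345 − 2P = 5P + 107 → P* = 34, Q* = 277.
With the tax collected from buyers, demand (in seller-price terms) shifts: Qd = 345 − 2(P + 21).
New equilibrium: buyers pay 49, sellers receive 28, Q = 247. (Wedge: Pb − Ps = 21.)
Per-bushel burden: buyers 15, sellers 6.
Buyers take the larger share because demand is less price-elastic here (demand slope 2 vs supply slope 5).
The less price-elastic side of the market bears the larger share of a per-unit tax.

Buyers bear the larger share: 15 per bushel.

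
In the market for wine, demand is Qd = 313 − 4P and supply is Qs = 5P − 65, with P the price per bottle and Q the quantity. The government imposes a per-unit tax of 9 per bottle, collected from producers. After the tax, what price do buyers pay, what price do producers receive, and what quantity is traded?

Before the tax: set 313 − 4P = 5P − 65 → P* = 42, Q* = 145.
With the tax collected from producers, supply shifts: Qs = 5(P − 9) − 65.
New equilibrium: buyers pay 47, producers receive 38, Q = 125. (Wedge: Pb − Ps = 9.)
The less price-elastic side of the market bears the larger share of a per-unit tax.

Buyers pay 47; producers receive 38; quantity = 125.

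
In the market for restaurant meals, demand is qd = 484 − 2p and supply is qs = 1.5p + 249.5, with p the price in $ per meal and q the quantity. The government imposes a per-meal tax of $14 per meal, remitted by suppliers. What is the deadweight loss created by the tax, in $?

Deadweight loss = $84.

Without the tax, 484 − 2p = 1.5p + 249.5 gives 3.5p = 234.5, so p* = $67 and q* = 350.
With the tax collected from suppliers, supply shifts: qs = 1.5(p − 14) + 249.5.
New equilibrium: buyers pay $73, suppliers receive $59, q = 338. (Wedge: pb − ps = 14.)
Quantity falls by |ΔQ| = |350 − 338| = 12.
DWL = ½ · t · |ΔQ| = ½ · 14 · 12 = $84.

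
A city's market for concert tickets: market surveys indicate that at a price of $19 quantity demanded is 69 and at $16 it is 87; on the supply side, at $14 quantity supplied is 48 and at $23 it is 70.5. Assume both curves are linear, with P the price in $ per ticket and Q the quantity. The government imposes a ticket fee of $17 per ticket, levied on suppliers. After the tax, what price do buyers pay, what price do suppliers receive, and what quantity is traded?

Demand slope: (87 − 69)/(16 − 19) = -6, so Qd = 183 − 6P.
Supply slope: (70.5 − 48)/(23 − 14) = 2.5, so Qs = 2.5P + 13.
Without the tax, 183 − 6P = 2.5P + 13 gives 8.5P = 170, so P* = $20 and Q* = 63.
With the tax collected from suppliers, supply shifts: Qs = 2.5(P − 17) + 13.
New equilibrium: buyers pay $25, suppliers receive $8, Q = 33. (Wedge: Pb − Ps = 17.)
The less price-elastic side of the market bears the larger share of a per-unit tax.

Buyers pay $25; suppliers receive $8; quantity = 33.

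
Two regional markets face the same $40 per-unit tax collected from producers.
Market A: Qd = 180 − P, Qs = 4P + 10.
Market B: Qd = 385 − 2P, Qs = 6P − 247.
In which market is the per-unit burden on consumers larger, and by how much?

Market A: pre-tax P* = $34, Q* = 146; post-tax Q = 114; per-unit burden on consumers = $32.
Market B: pre-tax P* = $79, Q* = 227; post-tax Q = 167; per-unit burden on consumers = $30.
Difference: $32 vs $30 → market A is larger by $2.

Market A, by $2.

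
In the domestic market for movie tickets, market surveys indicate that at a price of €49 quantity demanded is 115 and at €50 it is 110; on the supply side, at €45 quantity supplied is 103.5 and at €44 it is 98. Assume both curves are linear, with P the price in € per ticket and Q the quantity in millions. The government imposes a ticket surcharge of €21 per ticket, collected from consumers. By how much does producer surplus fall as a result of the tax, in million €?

Producer surplus falls by €925 million.

Demand slope: (110 − 115)/(50 − 49) = -5, so Qd = 360 − 5P.
Supply slope: (98 − 103.5)/(44 − 45) = 5.5, so Qs = 5.5P − 144.
Without the tax, 360 − 5P = 5.5P − 144 gives 10.5P = 504, so P* = €48 and Q* = 120.
With the tax collected from consumers, demand (in seller-price terms) shifts: Qd = 360 − 5(P + 21).
New equilibrium: consumers pay €59, producers receive €38, Q = 65. (Wedge: Pb − Ps = 21.)
ΔPS is the trapezoid between Q = 65 and Q = 120 of height €10: ½ · (120 + 65) · 10 = €925.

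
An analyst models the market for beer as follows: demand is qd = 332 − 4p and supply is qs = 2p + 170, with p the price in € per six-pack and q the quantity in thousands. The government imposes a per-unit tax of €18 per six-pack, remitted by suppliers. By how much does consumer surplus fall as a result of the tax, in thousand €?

Before the tax: set 332 − 4p = 2p + 170 → p* = €27, q* = 224.
With the tax collected from suppliers, supply shifts: qs = 2(p − 18) + 170.
New equilibrium: buyers pay €33, suppliers receive €15, q = 200. (Wedge: pb − ps = 18.)
ΔCS is the trapezoid between Q = 200 and Q = 224 of height €6: ½ · (224 + 200) · 6 = €1272.

Consumer surplus falls by €1272 thousand.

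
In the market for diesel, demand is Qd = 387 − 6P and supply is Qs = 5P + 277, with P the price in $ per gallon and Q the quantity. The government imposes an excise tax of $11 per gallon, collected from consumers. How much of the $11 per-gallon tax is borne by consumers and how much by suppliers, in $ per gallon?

Before the tax: set 387 − 6P = 5P + 277 → P* = $10, Q* = 327.
With the tax collected from consumers, demand (in seller-price terms) shifts: Qd = 387 − 6(P + 11).
Solving gives Q = 297 with consumers paying $15 and suppliers receiving $4 (the $11 wedge).
Burden on consumers: $5; on suppliers: $6. (They sum to $11.)
The less price-elastic side of the market bears the larger share of a per-unit tax.

Consumers bear $5 per gallon; suppliers bear $6 per gallon.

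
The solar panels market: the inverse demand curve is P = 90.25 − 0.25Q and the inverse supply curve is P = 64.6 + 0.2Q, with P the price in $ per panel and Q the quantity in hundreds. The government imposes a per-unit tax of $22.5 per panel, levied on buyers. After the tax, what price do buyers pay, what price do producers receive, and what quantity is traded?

Inverting to Q(P) form: Qd = 361 − 4P; Qs = 5P − 323.
Without the tax, 361 − 4P = 5P − 323 gives 9P = 684, so P* = $76 and Q* = 57.
With the tax collected from buyers, demand (in seller-price terms) shifts: Qd = 361 − 4(P + 22.5).
New equilibrium: buyers pay $88.5, producers receive $66, Q = 7. (Wedge: Pb − Ps = 22.5.)
The less price-elastic side of the market bears the larger share of a per-unit tax.

Buyers pay $88.5; producers receive $66; quantity = 7.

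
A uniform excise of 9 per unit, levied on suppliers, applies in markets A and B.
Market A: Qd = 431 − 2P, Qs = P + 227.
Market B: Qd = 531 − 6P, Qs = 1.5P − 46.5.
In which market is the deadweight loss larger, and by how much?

Market A: pre-tax P* = 68, Q* = 295; post-tax Q = 289; deadweight loss = 27.
Market B: pre-tax P* = 77, Q* = 69; post-tax Q = 58.2; deadweight loss = 48.6.
Difference: 27 vs 48.6 → market B is larger by 21.6.

Market B, by 21.6.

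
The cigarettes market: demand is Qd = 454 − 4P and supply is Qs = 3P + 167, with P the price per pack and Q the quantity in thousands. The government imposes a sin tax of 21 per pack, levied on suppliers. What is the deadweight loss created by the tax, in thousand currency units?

Deadweight loss = 378 thousand.

Before the tax: set 454 − 4P = 3P + 167 → P* = 41, Q* = 290.
With the tax collected from suppliers, supply shifts: Qs = 3(P − 21) + 167.
New equilibrium: buyers pay 50, suppliers receive 29, Q = 254. (Wedge: Pb − Ps = 21.)
Quantity falls by |ΔQ| = |290 − 254| = 36.
DWL = ½ · t · |ΔQ| = ½ · 21 · 36 = 378.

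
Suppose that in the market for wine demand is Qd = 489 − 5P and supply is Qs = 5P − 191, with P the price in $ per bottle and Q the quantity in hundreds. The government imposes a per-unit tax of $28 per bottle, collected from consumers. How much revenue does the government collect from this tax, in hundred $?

Tax revenue = $2212 hundred.

Before the tax: set 489 − 5P = 5P − 191 → P* = $68, Q* = 149.
With the tax collected from consumers, demand (in seller-price terms) shifts: Qd = 489 − 5(P + 28).
New equilibrium: consumers pay $82, producers receive $54, Q = 79. (Wedge: Pb − Ps = 28.)
Revenue = t · Q = 28 · 79 = $2212.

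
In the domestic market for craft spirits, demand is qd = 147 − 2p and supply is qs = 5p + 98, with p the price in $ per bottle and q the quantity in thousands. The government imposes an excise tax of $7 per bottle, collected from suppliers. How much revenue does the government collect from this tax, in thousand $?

Before the tax: set 147 − 2p = 5p + 98 → p* = $7, q* = 133.
With the tax collected from suppliers, supply shifts: qs = 5(p − 7) + 98.
New equilibrium: consumers pay $12, suppliers receive $5, q = 123. (Wedge: pb − ps = 7.)
Revenue = t · Q = 7 · 123 = $861.

Tax revenue = $861 thousand.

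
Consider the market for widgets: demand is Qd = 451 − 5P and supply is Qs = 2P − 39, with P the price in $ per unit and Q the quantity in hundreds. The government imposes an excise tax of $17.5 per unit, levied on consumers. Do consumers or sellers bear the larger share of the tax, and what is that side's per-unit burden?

Without the tax, 451 − 5P = 2P − 39 gives 7P = 490, so P* = $70 and Q* = 101.
With the tax collected from consumers, demand (in seller-price terms) shifts: Qd = 451 − 5(P + 17.5).
New equilibrium: consumers pay $75, sellers receive $57.5, Q = 76. (Wedge: Pb − Ps = 17.5.)
Per-unit burden: consumers $5, sellers $12.5.
Sellers take the larger share because supply is less price-elastic here (demand slope 5 vs supply slope 2).
The less price-elastic side of the market bears the larger share of a per-unit tax.

Sellers bear the larger share: $12.5 per unit.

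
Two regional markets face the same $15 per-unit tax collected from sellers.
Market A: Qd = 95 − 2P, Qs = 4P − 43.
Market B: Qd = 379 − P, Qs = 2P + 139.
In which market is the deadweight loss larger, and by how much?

Market A, by $75.

Market A: pre-tax P* = $23, Q* = 49; post-tax Q = 29; deadweight loss = $150.
Market B: pre-tax P* = $80, Q* = 299; post-tax Q = 289; deadweight loss = $75.
Difference: $150 vs $75 → market A is larger by $75.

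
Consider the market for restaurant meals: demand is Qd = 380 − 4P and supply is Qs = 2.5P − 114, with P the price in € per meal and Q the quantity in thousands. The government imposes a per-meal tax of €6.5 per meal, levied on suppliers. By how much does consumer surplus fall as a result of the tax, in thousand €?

Consumer surplus falls by €177.5 thousand.

Without the tax, 380 − 4P = 2.5P − 114 gives 6.5P = 494, so P* = €76 and Q* = 76.
With the tax collected from suppliers, supply shifts: Qs = 2.5(P − 6.5) − 114.
Solving gives Q = 66 with consumers paying €78.5 and suppliers receiving €72 (the €6.5 wedge).
ΔCS is the trapezoid between Q = 66 and Q = 76 of height €2.5: ½ · (76 + 66) · 2.5 = €177.5.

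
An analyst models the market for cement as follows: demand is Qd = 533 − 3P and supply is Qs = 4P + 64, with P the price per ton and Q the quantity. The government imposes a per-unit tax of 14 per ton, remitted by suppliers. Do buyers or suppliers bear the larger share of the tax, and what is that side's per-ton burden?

Before the tax: set 533 − 3P = 4P + 64 → P* = 67, Q* = 332.
With the tax collected from suppliers, supply shifts: Qs = 4(P − 14) + 64.
New equilibrium: buyers pay 75, suppliers receive 61, Q = 308. (Wedge: Pb − Ps = 14.)
Per-ton burden: buyers 8, suppliers 6.
Buyers take the larger share because demand is less price-elastic here (demand slope 3 vs supply slope 4).

Buyers bear the larger share: 8 per ton.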